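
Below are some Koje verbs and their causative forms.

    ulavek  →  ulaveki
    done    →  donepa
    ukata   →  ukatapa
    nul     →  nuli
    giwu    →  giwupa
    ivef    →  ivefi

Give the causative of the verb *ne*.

The suffix is conditioned by the final sound: -i when the stem ends in a consonant (*ulavek*, *nul*, *ivef*); -pa when the stem ends in a vowel (*done*, *ukata*, *giwu*).
The final sound of *ne* is /e/, which is a vowel, so the suffix is -pa, giving *nepa*.

nepa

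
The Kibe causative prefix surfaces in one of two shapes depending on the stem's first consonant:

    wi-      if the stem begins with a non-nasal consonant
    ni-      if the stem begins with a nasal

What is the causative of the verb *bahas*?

wibahas

*bahas*: first consonant = /b/, non-nasal → wi- → *wibahas*.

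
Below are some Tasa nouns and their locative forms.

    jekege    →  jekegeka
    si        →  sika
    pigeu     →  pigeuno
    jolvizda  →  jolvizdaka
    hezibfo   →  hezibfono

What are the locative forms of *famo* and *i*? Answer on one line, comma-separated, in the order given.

The alternation tracks the last vowel of the stem — -no when the last vowel of the stem is a rounded vowel (*pigeu*, *hezibfo*); -ka when the last vowel of the stem is an unrounded vowel (*jekege*, *si*, *jolvizda*).
Since the last vowel of *famo* is /o/ (a rounded vowel), it takes -no, giving *famono*.
*i*: last vowel = /i/, an unrounded vowel → -ka → *ika*.

famono, ika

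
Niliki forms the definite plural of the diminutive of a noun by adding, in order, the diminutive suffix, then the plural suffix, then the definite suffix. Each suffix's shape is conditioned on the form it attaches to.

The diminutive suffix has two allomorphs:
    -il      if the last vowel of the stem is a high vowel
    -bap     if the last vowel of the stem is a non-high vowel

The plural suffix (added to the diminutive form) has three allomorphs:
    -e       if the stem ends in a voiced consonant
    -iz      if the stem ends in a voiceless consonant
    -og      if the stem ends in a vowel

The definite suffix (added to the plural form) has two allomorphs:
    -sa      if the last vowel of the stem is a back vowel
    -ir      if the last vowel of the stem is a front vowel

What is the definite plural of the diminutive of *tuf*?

*tuf*: last vowel = /u/, a high vowel → -il → *tufil*.
The diminutive form *tufil* — final sound /l/ (a voiced consonant) → -e → *tufile*.
The last vowel of the plural form *tufile* is /e/, which is a front vowel, so the definite suffix is -ir, giving *tufileir*.

tufileir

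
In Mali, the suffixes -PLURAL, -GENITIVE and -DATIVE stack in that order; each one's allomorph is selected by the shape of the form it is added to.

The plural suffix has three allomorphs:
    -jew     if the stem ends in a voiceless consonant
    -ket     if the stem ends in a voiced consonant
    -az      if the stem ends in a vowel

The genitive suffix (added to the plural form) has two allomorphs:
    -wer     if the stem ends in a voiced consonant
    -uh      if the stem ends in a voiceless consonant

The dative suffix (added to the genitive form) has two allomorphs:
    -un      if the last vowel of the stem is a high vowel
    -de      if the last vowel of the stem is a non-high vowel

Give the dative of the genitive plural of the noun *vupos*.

The final sound of *vupos* is /s/, which is a voiceless consonant, so the plural suffix is -jew, giving *vuposjew*.
The final consonant of the plural form *vuposjew* is /w/, which is voiced, so the genitive suffix is -wer, giving *vuposjewwer*.
The genitive form *vuposjewwer*: last vowel = /e/, a non-high vowel → -de → *vuposjewwerde*.

vuposjewwerde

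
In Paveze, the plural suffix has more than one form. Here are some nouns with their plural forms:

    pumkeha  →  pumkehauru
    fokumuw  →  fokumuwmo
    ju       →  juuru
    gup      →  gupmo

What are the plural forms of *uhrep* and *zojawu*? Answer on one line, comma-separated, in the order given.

Looking at the final sound of each stem: -mo when the stem ends in a consonant (*fokumuw*, *gup*); -uru when the stem ends in a vowel (*pumkeha*, *ju*).
Since the final sound of *uhrep* is /p/ (a consonant), it takes -mo, giving *uhrepmo*.
The final sound of *zojawu* is /u/, which is a vowel, so the suffix is -uru, giving *zojawuuru*.

uhrepmo, zojawuuru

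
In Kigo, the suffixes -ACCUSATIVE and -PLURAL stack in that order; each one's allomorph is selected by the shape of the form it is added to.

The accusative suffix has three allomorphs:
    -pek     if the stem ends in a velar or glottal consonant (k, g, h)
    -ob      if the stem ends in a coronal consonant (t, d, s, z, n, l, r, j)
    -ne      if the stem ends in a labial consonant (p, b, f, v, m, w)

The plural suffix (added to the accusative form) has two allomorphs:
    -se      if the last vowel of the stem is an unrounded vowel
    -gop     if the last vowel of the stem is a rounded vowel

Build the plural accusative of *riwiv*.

The final consonant of *riwiv* is /v/, which is labial, so the accusative suffix is -ne, giving *riwivne*.
Since the last vowel of the accusative form *riwivne* is /e/ (an unrounded vowel), it takes -se, giving *riwivnese*.

riwivnese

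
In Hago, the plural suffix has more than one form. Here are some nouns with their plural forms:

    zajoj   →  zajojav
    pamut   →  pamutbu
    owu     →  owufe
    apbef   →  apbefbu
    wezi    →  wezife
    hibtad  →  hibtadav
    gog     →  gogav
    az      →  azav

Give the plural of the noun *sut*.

The suffix is conditioned by the final sound: -bu when the stem ends in a voiceless consonant (*pamut*, *apbef*); -av when the stem ends in a voiced consonant (*zajoj*, *hibtad*, *gog*, *az*); -fe when the stem ends in a vowel (*owu*, *wezi*).
*sut* — final sound /t/ (a voiceless consonant) → -bu → *sutbu*.

sutbu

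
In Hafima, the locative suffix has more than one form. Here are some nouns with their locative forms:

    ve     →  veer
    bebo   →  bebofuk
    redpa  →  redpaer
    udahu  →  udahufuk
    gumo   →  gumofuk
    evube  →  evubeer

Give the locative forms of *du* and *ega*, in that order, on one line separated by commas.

The alternation tracks the last vowel of the stem — -fuk when the last vowel of the stem is a rounded vowel (*bebo*, *udahu*, *gumo*); -er when the last vowel of the stem is an unrounded vowel (*ve*, *redpa*, *evube*).
*du* — last vowel /u/ (a rounded vowel) → -fuk → *dufuk*.
*ega* — last vowel /a/ (an unrounded vowel) → -er → *egaer*.

dufuk, egaer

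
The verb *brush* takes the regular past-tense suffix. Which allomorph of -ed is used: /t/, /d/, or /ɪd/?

/t/

The stem *brush* ends in a voiceless consonant other than /t/.
The -ed suffix is realized as /ɪd/ after /t, d/; as /t/ after other voiceless consonants; and as /d/ after other voiced sounds.
So -ed on *brush* is pronounced /t/.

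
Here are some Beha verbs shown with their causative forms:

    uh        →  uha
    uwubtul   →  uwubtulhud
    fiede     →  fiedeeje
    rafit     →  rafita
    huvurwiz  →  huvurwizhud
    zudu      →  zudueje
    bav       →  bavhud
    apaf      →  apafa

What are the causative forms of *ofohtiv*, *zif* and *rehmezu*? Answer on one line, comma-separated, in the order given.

The alternation tracks the final sound of the stem — -a when the stem ends in a voiceless consonant (*uh*, *rafit*, *apaf*); -hud when the stem ends in a voiced consonant (*uwubtul*, *huvurwiz*, *bav*); -eje when the stem ends in a vowel (*fiede*, *zudu*).
*ofohtiv* — final sound /v/ (a voiced consonant) → -hud → *ofohtivhud*.
*zif* — final sound /f/ (a voiceless consonant) → -a → *zifa*.
*rehmezu*: final sound = /u/, a vowel → -eje → *rehmezueje*.

ofohtivhud, zifa, rehmezueje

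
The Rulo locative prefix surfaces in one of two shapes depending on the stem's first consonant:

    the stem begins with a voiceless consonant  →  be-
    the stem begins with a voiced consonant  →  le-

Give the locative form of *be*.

*be* — first consonant /b/ (voiced) → le- → *lebe*.

lebe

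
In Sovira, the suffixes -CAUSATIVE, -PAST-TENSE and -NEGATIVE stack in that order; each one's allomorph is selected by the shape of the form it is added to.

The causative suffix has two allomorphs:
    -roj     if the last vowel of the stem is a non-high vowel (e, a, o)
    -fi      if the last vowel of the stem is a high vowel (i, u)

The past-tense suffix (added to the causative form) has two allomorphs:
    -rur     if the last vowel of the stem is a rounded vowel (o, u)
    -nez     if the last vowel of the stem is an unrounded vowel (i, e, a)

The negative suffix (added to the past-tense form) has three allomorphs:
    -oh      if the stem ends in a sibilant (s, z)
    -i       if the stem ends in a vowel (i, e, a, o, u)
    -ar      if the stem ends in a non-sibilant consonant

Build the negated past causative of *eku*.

ekufinezoh

*eku* — last vowel /u/ (a high vowel) → -fi → *ekufi*.
The causative form *ekufi*: last vowel = /i/, an unrounded vowel → -nez → *ekufinez*.
The final sound of the past-tense form *ekufinez* is /z/, which is a sibilant, so the negative suffix is -oh, giving *ekufinezoh*.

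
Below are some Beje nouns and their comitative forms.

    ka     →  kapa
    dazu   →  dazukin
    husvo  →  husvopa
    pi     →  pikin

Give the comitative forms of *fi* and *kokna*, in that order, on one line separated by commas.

The alternation tracks the last vowel of the stem — -kin when the last vowel of the stem is a high vowel (*dazu*, *pi*); -pa when the last vowel of the stem is a non-high vowel (*ka*, *husvo*).
*fi*: last vowel = /i/, a high vowel → -kin → *fikin*.
The last vowel of *kokna* is /a/, which is a non-high vowel, so the suffix is -pa, giving *koknapa*.

fikin, koknapa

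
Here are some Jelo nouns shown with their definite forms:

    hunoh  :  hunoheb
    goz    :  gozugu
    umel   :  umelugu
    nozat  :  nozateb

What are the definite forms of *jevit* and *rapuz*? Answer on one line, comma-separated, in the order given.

The suffix is conditioned by the final consonant: -eb when the stem ends in a voiceless consonant (*hunoh*, *nozat*); -ugu when the stem ends in a voiced consonant (*goz*, *umel*).
*jevit* — final consonant /t/ (voiceless) → -eb → *jeviteb*.
The final consonant of *rapuz* is /z/, which is voiced, so the suffix is -ugu, giving *rapuzugu*.

jeviteb, rapuzugu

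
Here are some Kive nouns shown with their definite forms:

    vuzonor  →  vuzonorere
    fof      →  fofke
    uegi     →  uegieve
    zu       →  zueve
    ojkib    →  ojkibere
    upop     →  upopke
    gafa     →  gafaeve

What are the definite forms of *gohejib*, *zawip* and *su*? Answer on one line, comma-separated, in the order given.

The suffix is conditioned by the final sound: -ke when the stem ends in a voiceless consonant (*fof*, *upop*); -ere when the stem ends in a voiced consonant (*vuzonor*, *ojkib*); -eve when the stem ends in a vowel (*uegi*, *zu*, *gafa*).
The final sound of *gohejib* is /b/, which is a voiced consonant, so the suffix is -ere, giving *gohejibere*.
Since the final sound of *zawip* is /p/ (a voiceless consonant), it takes -ke, giving *zawipke*.
The final sound of *su* is /u/, which is a vowel, so the suffix is -eve, giving *sueve*.

gohejibere, zawipke, sueve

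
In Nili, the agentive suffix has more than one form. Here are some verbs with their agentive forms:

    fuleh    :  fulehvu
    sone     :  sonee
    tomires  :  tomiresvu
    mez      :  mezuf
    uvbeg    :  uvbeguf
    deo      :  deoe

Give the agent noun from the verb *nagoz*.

The pattern is voicing of the final sound: -vu when the stem ends in a voiceless consonant (*fuleh*, *tomires*); -uf when the stem ends in a voiced consonant (*mez*, *uvbeg*); -e when the stem ends in a vowel (*sone*, *deo*).
The final sound of *nagoz* is /z/, which is a voiced consonant, so the suffix is -uf, giving *nagozuf*.

nagozuf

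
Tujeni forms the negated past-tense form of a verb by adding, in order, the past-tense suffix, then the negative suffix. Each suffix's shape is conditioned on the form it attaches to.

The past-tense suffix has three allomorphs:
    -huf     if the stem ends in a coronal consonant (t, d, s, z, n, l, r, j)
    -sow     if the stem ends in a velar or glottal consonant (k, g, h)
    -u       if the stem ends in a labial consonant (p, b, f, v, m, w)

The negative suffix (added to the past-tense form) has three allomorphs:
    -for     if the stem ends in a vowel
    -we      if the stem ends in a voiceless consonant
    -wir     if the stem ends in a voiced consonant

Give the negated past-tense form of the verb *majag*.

majagsowwir

The final consonant of *majag* is /g/, which is velar/glottal, so the past-tense suffix is -sow, giving *majagsow*.
The past-tense form *majagsow*: final sound = /w/, a voiced consonant → -wir → *majagsowwir*.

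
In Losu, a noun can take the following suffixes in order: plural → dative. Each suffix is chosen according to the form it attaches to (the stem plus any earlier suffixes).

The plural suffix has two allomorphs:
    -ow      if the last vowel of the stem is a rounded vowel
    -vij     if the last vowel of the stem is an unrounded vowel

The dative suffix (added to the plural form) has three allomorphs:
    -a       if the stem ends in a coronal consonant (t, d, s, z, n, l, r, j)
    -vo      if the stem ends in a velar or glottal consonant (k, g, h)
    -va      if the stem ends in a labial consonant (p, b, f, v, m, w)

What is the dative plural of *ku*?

The last vowel of *ku* is /u/, which is a rounded vowel, so the plural suffix is -ow, giving *kuow*.
The plural form *kuow* — final consonant /w/ (labial) → -va → *kuowva*.

kuowva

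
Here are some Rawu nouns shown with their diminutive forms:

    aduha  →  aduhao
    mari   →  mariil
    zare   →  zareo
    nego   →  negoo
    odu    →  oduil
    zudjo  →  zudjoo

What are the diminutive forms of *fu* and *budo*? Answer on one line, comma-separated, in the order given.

fuil, budoo

Looking at the last vowel of each stem: -il when the last vowel of the stem is a high vowel (*mari*, *odu*); -o when the last vowel of the stem is a non-high vowel (*aduha*, *zare*, *nego*, *zudjo*).
Since the last vowel of *fu* is /u/ (a high vowel), it takes -il, giving *fuil*.
*budo* — last vowel /o/ (a non-high vowel) → -o → *budoo*.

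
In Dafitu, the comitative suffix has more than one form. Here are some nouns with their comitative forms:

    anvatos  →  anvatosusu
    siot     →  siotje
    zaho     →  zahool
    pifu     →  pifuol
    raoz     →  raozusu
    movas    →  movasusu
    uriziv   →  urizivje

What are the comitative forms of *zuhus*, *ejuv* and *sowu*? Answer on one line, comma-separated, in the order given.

zuhususu, ejuvje, sowuol

The pattern is sibilance of the final sound: -usu when the stem ends in a sibilant (*anvatos*, *raoz*, *movas*); -je when the stem ends in a non-sibilant consonant (*siot*, *uriziv*); -ol when the stem ends in a vowel (*zaho*, *pifu*).
The final sound of *zuhus* is /s/, which is a sibilant, so the suffix is -usu, giving *zuhususu*.
*ejuv* — final sound /v/ (a non-sibilant consonant) → -je → *ejuvje*.
*sowu* — final sound /u/ (a vowel) → -ol → *sowuol*.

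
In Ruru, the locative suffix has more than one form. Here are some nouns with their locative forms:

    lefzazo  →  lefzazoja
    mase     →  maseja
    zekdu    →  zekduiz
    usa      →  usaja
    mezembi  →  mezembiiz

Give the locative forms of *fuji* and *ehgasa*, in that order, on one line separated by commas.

fujiiz, ehgasaja

The pattern is height harmony: -iz when the last vowel of the stem is a high vowel (*zekdu*, *mezembi*); -ja when the last vowel of the stem is a non-high vowel (*lefzazo*, *mase*, *usa*).
*fuji* — last vowel /i/ (a high vowel) → -iz → *fujiiz*.
Since the last vowel of *ehgasa* is /a/ (a non-high vowel), it takes -ja, giving *ehgasaja*.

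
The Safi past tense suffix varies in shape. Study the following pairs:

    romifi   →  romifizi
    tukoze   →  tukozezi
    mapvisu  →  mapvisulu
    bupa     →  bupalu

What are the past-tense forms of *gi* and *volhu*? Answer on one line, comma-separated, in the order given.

gizi, volhulu

The pattern is front/back vowel harmony: -zi when the last vowel of the stem is a front vowel (*romifi*, *tukoze*); -lu when the last vowel of the stem is a back vowel (*mapvisu*, *bupa*).
Since the last vowel of *gi* is /i/ (a front vowel), it takes -zi, giving *gizi*.
The last vowel of *volhu* is /u/, which is a back vowel, so the suffix is -lu, giving *volhulu*.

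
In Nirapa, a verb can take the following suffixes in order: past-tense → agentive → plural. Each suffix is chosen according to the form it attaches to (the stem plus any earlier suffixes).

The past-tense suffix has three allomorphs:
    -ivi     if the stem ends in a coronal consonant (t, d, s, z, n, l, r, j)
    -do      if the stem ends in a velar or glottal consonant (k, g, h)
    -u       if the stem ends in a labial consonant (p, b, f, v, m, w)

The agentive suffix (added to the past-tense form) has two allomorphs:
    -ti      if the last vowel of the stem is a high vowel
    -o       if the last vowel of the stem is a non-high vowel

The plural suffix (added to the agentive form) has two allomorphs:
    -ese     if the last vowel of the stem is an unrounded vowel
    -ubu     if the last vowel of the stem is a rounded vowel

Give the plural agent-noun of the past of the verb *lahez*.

Since the final consonant of *lahez* is /z/ (coronal), it takes -ivi, giving *lahezivi*.
Since the last vowel of the past-tense form *lahezivi* is /i/ (a high vowel), it takes -ti, giving *laheziviti*.
The last vowel of the agentive form *laheziviti* is /i/, which is an unrounded vowel, so the plural suffix is -ese, giving *lahezivitiese*.

lahezivitiese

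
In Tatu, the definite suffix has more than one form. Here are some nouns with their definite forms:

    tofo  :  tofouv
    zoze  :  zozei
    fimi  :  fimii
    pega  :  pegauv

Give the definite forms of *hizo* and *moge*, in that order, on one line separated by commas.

Looking at the last vowel of each stem: -i when the last vowel of the stem is a front vowel (*zoze*, *fimi*); -uv when the last vowel of the stem is a back vowel (*tofo*, *pega*).
*hizo*: last vowel = /o/, a back vowel → -uv → *hizouv*.
Since the last vowel of *moge* is /e/ (a front vowel), it takes -i, giving *mogei*.

hizouv, mogei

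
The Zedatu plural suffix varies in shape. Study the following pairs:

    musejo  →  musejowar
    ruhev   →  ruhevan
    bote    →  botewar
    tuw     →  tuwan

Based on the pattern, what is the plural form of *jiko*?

Looking at the final sound of each stem: -an when the stem ends in a consonant (*ruhev*, *tuw*); -war when the stem ends in a vowel (*musejo*, *bote*).
Since the final sound of *jiko* is /o/ (a vowel), it takes -war, giving *jikowar*.

jikowar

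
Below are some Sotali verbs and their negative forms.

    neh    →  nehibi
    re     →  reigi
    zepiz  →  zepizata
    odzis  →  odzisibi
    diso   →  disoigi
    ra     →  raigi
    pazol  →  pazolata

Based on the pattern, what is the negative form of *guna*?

gunaigi

Looking at the final sound of each stem: -ibi when the stem ends in a voiceless consonant (*neh*, *odzis*); -ata when the stem ends in a voiced consonant (*zepiz*, *pazol*); -igi when the stem ends in a vowel (*re*, *diso*, *ra*).
*guna* — final sound /a/ (a vowel) → -igi → *gunaigi*.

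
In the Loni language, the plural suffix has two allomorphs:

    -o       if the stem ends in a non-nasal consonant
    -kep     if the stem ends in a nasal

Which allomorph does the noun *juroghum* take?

-kep

*juroghum*: final consonant = /m/, a nasal → -kep.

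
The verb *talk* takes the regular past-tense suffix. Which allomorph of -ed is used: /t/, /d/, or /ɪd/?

/t/

The stem *talk* ends in a voiceless consonant other than /t/.
The -ed suffix is realized as /ɪd/ after /t, d/; as /t/ after other voiceless consonants; and as /d/ after other voiced sounds.
So -ed on *talk* is pronounced /t/.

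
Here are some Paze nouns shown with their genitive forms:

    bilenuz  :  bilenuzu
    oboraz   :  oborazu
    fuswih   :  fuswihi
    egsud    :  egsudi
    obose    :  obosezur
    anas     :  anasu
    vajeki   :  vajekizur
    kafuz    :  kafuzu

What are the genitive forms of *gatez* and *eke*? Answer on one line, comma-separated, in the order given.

gatezu, ekezur

Looking at the final sound of each stem: -u when the stem ends in a sibilant (*bilenuz*, *oboraz*, *anas*, *kafuz*); -i when the stem ends in a non-sibilant consonant (*fuswih*, *egsud*); -zur when the stem ends in a vowel (*obose*, *vajeki*).
The final sound of *gatez* is /z/, which is a sibilant, so the suffix is -u, giving *gatezu*.
Since the final sound of *eke* is /e/ (a vowel), it takes -zur, giving *ekezur*.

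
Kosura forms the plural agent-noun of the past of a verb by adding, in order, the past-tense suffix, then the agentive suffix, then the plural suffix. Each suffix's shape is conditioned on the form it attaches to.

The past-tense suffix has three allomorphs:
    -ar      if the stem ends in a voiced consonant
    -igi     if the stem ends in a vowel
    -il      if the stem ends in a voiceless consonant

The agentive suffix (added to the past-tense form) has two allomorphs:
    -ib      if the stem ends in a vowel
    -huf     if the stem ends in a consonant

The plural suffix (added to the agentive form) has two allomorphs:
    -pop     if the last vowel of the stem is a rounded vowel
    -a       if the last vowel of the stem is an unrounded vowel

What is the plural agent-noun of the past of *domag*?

The final sound of *domag* is /g/, which is a voiced consonant, so the past-tense suffix is -ar, giving *domagar*.
The past-tense form *domagar* — final sound /r/ (a consonant) → -huf → *domagarhuf*.
The agentive form *domagarhuf*: last vowel = /u/, a rounded vowel → -pop → *domagarhufpop*.

domagarhufpop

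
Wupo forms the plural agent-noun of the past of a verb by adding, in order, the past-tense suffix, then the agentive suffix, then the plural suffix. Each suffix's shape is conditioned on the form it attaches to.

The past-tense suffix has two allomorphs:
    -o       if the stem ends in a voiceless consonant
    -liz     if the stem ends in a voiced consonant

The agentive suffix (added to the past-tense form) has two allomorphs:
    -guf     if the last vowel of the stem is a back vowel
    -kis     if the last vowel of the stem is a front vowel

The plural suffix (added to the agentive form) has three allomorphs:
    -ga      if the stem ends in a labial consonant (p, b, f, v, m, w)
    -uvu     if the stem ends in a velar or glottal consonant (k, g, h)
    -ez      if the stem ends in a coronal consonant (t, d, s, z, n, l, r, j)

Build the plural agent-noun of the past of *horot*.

The final consonant of *horot* is /t/, which is voiceless, so the past-tense suffix is -o, giving *horoto*.
The last vowel of the past-tense form *horoto* is /o/, which is a back vowel, so the agentive suffix is -guf, giving *horotoguf*.
Since the final consonant of the agentive form *horotoguf* is /f/ (labial), it takes -ga, giving *horotogufga*.

horotogufga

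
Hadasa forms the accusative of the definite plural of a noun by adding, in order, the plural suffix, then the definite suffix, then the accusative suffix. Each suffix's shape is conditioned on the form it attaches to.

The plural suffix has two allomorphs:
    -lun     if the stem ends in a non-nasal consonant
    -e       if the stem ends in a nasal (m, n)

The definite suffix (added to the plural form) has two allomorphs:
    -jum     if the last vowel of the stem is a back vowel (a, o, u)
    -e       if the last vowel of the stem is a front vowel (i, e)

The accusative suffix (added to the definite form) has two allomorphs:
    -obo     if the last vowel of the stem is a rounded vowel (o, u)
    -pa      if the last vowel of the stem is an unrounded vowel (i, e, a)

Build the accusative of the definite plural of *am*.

ameepa

*am*: final consonant = /m/, a nasal → -e → *ame*.
The plural form *ame*: last vowel = /e/, a front vowel → -e → *amee*.
Since the last vowel of the definite form *amee* is /e/ (an unrounded vowel), it takes -pa, giving *ameepa*.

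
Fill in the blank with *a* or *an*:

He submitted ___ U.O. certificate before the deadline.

The indefinite article is chosen by the initial *sound* of the following word, not its spelling.
The initialism *U.O.* is read letter by letter; the first letter, U, is pronounced /juː/, which begins with a consonant sound.
So the article is *a*: He submitted a U.O. certificate before the deadline.

a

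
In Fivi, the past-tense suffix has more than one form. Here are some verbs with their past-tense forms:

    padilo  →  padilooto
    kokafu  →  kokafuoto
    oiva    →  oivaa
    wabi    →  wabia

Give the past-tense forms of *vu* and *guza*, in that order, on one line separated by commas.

vuoto, guzaa

The suffix is conditioned by the last vowel: -oto when the last vowel of the stem is a rounded vowel (*padilo*, *kokafu*); -a when the last vowel of the stem is an unrounded vowel (*oiva*, *wabi*).
*vu*: last vowel = /u/, a rounded vowel → -oto → *vuoto*.
Since the last vowel of *guza* is /a/ (an unrounded vowel), it takes -a, giving *guzaa*.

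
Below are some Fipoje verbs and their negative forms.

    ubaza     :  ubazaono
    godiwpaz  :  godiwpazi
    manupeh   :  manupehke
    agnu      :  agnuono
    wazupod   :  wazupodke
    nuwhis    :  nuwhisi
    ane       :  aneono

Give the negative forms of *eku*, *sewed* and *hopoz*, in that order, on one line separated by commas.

Looking at the final sound of each stem: -i when the stem ends in a sibilant (*godiwpaz*, *nuwhis*); -ke when the stem ends in a non-sibilant consonant (*manupeh*, *wazupod*); -ono when the stem ends in a vowel (*ubaza*, *agnu*, *ane*).
The final sound of *eku* is /u/, which is a vowel, so the suffix is -ono, giving *ekuono*.
*sewed*: final sound = /d/, a non-sibilant consonant → -ke → *sewedke*.
The final sound of *hopoz* is /z/, which is a sibilant, so the suffix is -i, giving *hopozi*.

ekuono, sewedke, hopozi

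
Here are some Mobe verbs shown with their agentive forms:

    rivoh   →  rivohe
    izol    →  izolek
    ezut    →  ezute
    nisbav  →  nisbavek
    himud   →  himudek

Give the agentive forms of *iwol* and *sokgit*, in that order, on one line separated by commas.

iwolek, sokgite

Looking at the final consonant of each stem: -e when the stem ends in a voiceless consonant (*rivoh*, *ezut*); -ek when the stem ends in a voiced consonant (*izol*, *nisbav*, *himud*).
The final consonant of *iwol* is /l/, which is voiced, so the suffix is -ek, giving *iwolek*.
Since the final consonant of *sokgit* is /t/ (voiceless), it takes -e, giving *sokgite*.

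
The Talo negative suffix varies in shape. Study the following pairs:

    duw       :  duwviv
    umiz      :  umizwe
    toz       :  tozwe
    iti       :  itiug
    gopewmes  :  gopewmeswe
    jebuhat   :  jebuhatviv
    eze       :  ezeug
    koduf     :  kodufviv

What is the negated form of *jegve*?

jegveug

The alternation tracks the final sound of the stem — -we when the stem ends in a sibilant (*umiz*, *toz*, *gopewmes*); -viv when the stem ends in a non-sibilant consonant (*duw*, *jebuhat*, *koduf*); -ug when the stem ends in a vowel (*iti*, *eze*).
*jegve*: final sound = /e/, a vowel → -ug → *jegveug*.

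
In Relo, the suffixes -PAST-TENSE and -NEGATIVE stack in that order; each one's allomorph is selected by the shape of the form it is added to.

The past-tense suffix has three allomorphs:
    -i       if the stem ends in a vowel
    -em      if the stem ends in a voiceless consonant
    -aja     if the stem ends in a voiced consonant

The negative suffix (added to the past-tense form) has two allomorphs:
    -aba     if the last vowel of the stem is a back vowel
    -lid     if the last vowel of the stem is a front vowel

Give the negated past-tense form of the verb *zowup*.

*zowup*: final sound = /p/, a voiceless consonant → -em → *zowupem*.
The past-tense form *zowupem*: last vowel = /e/, a front vowel → -lid → *zowupemlid*.

zowupemlid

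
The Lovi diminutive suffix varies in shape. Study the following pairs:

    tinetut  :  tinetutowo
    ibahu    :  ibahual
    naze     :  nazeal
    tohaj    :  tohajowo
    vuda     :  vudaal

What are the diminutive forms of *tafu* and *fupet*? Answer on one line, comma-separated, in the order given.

The pattern is consonant vs. vowel: -owo when the stem ends in a consonant (*tinetut*, *tohaj*); -al when the stem ends in a vowel (*ibahu*, *naze*, *vuda*).
*tafu* — final sound /u/ (a vowel) → -al → *tafual*.
Since the final sound of *fupet* is /t/ (a consonant), it takes -owo, giving *fupetowo*.

tafual, fupetowo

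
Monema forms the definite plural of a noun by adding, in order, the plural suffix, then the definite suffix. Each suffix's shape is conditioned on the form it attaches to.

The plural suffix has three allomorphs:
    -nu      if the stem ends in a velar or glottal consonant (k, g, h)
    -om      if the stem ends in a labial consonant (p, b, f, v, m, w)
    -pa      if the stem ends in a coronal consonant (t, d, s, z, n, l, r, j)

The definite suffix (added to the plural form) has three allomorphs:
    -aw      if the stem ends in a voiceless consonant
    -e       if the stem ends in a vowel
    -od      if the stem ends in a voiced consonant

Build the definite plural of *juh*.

juhnue

*juh* — final consonant /h/ (velar/glottal) → -nu → *juhnu*.
The plural form *juhnu* — final sound /u/ (a vowel) → -e → *juhnue*.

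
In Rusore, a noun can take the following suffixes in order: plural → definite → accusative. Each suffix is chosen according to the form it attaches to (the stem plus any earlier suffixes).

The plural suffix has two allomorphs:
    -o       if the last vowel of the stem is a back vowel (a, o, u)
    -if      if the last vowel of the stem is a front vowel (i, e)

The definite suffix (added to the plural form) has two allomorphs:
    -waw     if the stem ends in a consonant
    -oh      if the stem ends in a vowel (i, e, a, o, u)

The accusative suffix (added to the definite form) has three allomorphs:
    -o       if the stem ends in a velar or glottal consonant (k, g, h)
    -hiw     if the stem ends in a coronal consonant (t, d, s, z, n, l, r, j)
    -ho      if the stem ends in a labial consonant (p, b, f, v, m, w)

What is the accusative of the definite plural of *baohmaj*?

*baohmaj*: last vowel = /a/, a back vowel → -o → *baohmajo*.
The plural form *baohmajo*: final sound = /o/, a vowel → -oh → *baohmajooh*.
The definite form *baohmajooh* — final consonant /h/ (velar/glottal) → -o → *baohmajooho*.

baohmajooho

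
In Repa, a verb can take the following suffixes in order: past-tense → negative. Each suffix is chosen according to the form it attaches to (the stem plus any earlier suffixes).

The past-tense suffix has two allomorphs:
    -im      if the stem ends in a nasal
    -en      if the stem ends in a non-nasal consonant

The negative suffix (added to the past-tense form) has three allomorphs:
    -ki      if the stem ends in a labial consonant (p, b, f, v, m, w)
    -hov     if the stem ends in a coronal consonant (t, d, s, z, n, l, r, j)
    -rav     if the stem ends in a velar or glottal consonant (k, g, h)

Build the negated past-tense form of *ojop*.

The final consonant of *ojop* is /p/, which is non-nasal, so the past-tense suffix is -en, giving *ojopen*.
The past-tense form *ojopen*: final consonant = /n/, coronal → -hov → *ojopenhov*.

ojopenhov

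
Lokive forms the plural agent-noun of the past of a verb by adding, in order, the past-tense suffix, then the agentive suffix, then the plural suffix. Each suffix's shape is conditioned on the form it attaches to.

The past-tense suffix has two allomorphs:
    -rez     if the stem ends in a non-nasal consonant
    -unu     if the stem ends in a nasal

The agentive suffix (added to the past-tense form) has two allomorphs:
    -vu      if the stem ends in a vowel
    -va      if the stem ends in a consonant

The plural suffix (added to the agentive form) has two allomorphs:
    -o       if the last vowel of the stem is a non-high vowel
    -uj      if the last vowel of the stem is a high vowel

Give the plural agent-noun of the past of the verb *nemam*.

*nemam*: final consonant = /m/, a nasal → -unu → *nemamunu*.
Since the final sound of the past-tense form *nemamunu* is /u/ (a vowel), it takes -vu, giving *nemamunuvu*.
The agentive form *nemamunuvu* — last vowel /u/ (a high vowel) → -uj → *nemamunuvuuj*.

nemamunuvuuj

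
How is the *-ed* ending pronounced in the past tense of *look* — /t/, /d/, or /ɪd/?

/t/

The stem *look* ends in a voiceless consonant other than /t/.
The -ed suffix is realized as /ɪd/ after /t, d/; as /t/ after other voiceless consonants; and as /d/ after other voiced sounds.
So -ed on *look* is pronounced /t/.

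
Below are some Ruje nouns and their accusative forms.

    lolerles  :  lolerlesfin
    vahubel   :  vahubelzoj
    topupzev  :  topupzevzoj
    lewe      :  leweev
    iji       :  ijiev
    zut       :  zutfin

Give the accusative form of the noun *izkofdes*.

izkofdesfin

Looking at the final sound of each stem: -fin when the stem ends in a voiceless consonant (*lolerles*, *zut*); -zoj when the stem ends in a voiced consonant (*vahubel*, *topupzev*); -ev when the stem ends in a vowel (*lewe*, *iji*).
*izkofdes*: final sound = /s/, a voiceless consonant → -fin → *izkofdesfin*.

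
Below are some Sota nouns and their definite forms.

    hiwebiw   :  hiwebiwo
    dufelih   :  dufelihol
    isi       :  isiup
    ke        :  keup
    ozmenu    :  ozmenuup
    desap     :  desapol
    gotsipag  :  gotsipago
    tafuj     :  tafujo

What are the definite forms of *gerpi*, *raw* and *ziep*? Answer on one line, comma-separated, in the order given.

Looking at the final sound of each stem: -ol when the stem ends in a voiceless consonant (*dufelih*, *desap*); -o when the stem ends in a voiced consonant (*hiwebiw*, *gotsipag*, *tafuj*); -up when the stem ends in a vowel (*isi*, *ke*, *ozmenu*).
*gerpi*: final sound = /i/, a vowel → -up → *gerpiup*.
*raw* — final sound /w/ (a voiced consonant) → -o → *rawo*.
*ziep*: final sound = /p/, a voiceless consonant → -ol → *ziepol*.

gerpiup, rawo, ziepol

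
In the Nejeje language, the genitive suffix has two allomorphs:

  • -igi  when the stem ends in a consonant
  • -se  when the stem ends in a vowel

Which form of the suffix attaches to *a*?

-se

*a*: final sound = /a/, a vowel → -se.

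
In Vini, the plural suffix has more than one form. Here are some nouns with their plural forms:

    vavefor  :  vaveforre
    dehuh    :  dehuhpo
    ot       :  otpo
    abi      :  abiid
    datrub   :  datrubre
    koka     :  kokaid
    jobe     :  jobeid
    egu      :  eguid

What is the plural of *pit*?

pitpo

The pattern is voicing of the final sound: -po when the stem ends in a voiceless consonant (*dehuh*, *ot*); -re when the stem ends in a voiced consonant (*vavefor*, *datrub*); -id when the stem ends in a vowel (*abi*, *koka*, *jobe*, *egu*).
Since the final sound of *pit* is /t/ (a voiceless consonant), it takes -po, giving *pitpo*.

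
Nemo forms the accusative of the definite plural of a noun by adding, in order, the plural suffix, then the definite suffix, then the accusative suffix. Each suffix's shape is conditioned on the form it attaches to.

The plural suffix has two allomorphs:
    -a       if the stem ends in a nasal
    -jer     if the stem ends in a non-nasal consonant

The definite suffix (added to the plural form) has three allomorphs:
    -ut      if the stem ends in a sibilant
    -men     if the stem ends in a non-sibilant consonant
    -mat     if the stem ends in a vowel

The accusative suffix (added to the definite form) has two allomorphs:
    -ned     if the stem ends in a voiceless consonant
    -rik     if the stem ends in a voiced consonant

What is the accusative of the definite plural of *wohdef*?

*wohdef*: final consonant = /f/, non-nasal → -jer → *wohdefjer*.
The plural form *wohdefjer* — final sound /r/ (a non-sibilant consonant) → -men → *wohdefjermen*.
The definite form *wohdefjermen* — final consonant /n/ (voiced) → -rik → *wohdefjermenrik*.

wohdefjermenrik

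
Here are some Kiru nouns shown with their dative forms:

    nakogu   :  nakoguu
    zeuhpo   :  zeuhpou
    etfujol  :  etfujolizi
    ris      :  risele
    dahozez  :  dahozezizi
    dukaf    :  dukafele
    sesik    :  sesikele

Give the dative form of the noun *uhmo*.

The alternation tracks the final sound of the stem — -ele when the stem ends in a voiceless consonant (*ris*, *dukaf*, *sesik*); -izi when the stem ends in a voiced consonant (*etfujol*, *dahozez*); -u when the stem ends in a vowel (*nakogu*, *zeuhpo*).
The final sound of *uhmo* is /o/, which is a vowel, so the suffix is -u, giving *uhmou*.

uhmou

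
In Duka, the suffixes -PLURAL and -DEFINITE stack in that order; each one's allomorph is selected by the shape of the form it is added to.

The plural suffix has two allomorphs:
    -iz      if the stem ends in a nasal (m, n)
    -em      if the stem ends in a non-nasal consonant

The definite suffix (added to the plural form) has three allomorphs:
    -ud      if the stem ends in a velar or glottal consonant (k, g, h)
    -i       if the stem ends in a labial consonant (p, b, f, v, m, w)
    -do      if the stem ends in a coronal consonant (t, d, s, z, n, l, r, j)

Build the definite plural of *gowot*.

Since the final consonant of *gowot* is /t/ (non-nasal), it takes -em, giving *gowotem*.
The plural form *gowotem*: final consonant = /m/, labial → -i → *gowotemi*.

gowotemi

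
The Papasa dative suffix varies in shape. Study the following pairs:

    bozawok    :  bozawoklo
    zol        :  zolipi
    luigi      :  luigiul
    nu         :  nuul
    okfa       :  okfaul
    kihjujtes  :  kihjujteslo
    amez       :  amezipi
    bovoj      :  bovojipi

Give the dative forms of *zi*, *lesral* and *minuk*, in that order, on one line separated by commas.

The suffix is conditioned by the final sound: -lo when the stem ends in a voiceless consonant (*bozawok*, *kihjujtes*); -ipi when the stem ends in a voiced consonant (*zol*, *amez*, *bovoj*); -ul when the stem ends in a vowel (*luigi*, *nu*, *okfa*).
*zi*: final sound = /i/, a vowel → -ul → *ziul*.
The final sound of *lesral* is /l/, which is a voiced consonant, so the suffix is -ipi, giving *lesralipi*.
The final sound of *minuk* is /k/, which is a voiceless consonant, so the suffix is -lo, giving *minuklo*.

ziul, lesralipi, minuklo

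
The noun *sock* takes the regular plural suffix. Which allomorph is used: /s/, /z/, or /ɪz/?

/s/

The stem *sock* ends in a voiceless non-sibilant consonant.
The plural suffix surfaces as /ɪz/ after sibilants, /s/ after other voiceless consonants, and /z/ after other voiced sounds.
So the plural -s on *sock* is pronounced /s/.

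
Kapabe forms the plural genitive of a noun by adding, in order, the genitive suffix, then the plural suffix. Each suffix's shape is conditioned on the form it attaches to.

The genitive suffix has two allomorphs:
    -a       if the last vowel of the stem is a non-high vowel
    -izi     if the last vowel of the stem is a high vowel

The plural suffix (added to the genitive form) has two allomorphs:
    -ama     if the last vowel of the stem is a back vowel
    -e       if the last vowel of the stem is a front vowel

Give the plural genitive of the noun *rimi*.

*rimi*: last vowel = /i/, a high vowel → -izi → *rimiizi*.
The genitive form *rimiizi* — last vowel /i/ (a front vowel) → -e → *rimiizie*.

rimiizie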